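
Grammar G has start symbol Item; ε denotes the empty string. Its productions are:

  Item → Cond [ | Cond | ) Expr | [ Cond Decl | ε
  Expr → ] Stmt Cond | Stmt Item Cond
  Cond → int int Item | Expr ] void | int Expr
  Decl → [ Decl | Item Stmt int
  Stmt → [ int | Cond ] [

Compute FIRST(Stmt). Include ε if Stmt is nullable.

{ [, ], int }

Stmt → [ int contributes {[}.
From Stmt → Cond ] [: add FIRST(Cond) = { [, ], int }.
Union: FIRST(Stmt) = { [, ], int }.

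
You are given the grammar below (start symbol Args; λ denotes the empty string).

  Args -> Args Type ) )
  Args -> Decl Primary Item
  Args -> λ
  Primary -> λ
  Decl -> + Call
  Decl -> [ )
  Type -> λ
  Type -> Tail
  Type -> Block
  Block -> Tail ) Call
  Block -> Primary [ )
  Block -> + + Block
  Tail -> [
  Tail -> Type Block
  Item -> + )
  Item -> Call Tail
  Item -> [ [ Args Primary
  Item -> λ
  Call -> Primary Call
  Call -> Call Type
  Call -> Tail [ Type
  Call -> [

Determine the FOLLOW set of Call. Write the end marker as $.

{ $, ), +, [ }

In Decl -> + Call: Call is at the end, add FOLLOW(Decl) = { $, ), +, [ }.
In Block -> Tail ) Call: Call is at the end, add FOLLOW(Block) = { $, ), +, [ }.
In Item -> Call Tail: add FIRST(Tail) = { +, [ }.
In Call -> Primary Call: Call is at the end, add FOLLOW(Call) = { $, ), +, [ }.
In Call -> Call Type: add FIRST(Type)\{λ} = { +, [ }.
  Since Type is nullable, also add FOLLOW(Call) = { $, ), +, [ }.
Union: FOLLOW(Call) = { $, ), +, [ }.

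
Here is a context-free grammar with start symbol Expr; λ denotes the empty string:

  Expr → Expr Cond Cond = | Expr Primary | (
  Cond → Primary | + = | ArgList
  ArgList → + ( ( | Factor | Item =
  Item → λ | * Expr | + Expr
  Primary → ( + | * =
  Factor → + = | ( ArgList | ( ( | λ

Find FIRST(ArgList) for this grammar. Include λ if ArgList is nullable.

{ (, *, +, =, λ }

ArgList → + ( ( contributes {+}.
From ArgList → Factor: add FIRST(Factor) = { (, +, λ } (including λ since Factor is nullable).
From ArgList → Item =: Item nullable, take FIRST(Item) ∪ {=} = { *, +, = }.
Union: FIRST(ArgList) = { (, *, +, =, λ }.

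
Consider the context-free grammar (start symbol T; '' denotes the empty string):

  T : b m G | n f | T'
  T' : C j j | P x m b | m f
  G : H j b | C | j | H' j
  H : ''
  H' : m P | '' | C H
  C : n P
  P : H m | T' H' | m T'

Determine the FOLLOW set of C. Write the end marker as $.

In T' : C j j: add FIRST(j j) = { j }.
In G : C: C is at the end, add FOLLOW(G) = { $ }.
In H' : C H: add FIRST(H)\{''} = {  }.
  Since H is nullable, also add FOLLOW(H') = { $, j, x }.
Union: FOLLOW(C) = { $, j, x }.

{ $, j, x }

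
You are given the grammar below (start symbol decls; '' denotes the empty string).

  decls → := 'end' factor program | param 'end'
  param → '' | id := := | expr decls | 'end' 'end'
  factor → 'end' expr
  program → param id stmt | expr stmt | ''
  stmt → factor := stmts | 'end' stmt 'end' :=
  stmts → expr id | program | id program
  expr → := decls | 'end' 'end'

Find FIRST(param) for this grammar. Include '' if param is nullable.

param → '' contributes ''.
param → id := := contributes {id}.
From param → expr decls: add FIRST(expr) = { 'end', := }.
param → 'end' 'end' contributes {'end'}.
Union: FIRST(param) = { 'end', :=, id, '' }.

{ 'end', :=, id, '' }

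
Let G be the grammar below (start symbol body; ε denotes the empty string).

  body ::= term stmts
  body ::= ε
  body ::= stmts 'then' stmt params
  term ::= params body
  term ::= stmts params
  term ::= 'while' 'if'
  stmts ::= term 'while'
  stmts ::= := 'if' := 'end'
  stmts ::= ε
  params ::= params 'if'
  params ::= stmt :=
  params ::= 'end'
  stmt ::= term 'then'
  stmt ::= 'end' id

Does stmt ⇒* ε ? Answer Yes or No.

Nullable nonterminals: body, stmts.
No production of stmt has an RHS whose symbols are all nullable, so stmt is not nullable.

No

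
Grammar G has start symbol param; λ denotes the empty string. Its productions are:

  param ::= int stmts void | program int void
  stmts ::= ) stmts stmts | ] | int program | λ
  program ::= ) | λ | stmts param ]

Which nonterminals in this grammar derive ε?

{ program, stmts }

Directly nullable (have an λ-production): stmts, program.
No other nonterminal has a production whose RHS symbols are all nullable.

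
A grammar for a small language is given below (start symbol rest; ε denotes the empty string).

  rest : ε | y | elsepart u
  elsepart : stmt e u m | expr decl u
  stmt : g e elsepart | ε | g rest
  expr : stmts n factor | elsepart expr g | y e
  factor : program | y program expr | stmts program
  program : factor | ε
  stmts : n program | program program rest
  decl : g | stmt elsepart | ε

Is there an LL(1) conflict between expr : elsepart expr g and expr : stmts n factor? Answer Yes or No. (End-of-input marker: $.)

Yes

FIRST(elsepart expr g) = { e, g, n, y } and FIRST(stmts n factor) = { e, g, n, y }.
Both contain e, so the two alternatives are not disjoint — LL(1) conflict.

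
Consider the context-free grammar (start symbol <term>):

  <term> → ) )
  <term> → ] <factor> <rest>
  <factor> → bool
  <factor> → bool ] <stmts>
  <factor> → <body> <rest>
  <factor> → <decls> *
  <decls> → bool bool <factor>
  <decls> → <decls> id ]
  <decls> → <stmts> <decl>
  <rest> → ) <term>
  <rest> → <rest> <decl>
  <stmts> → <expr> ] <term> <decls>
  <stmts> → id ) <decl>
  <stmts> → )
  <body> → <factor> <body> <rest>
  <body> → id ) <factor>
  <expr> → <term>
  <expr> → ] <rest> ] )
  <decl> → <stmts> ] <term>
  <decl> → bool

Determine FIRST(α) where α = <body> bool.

Add FIRST(<body>) = { ), ], bool, id }; <body> is not nullable, stop.

{ ), ], bool, id }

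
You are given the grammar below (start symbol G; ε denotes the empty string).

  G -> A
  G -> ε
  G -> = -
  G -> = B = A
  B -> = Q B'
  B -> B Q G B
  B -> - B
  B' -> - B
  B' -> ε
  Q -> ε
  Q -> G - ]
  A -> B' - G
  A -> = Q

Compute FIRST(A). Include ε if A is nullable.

{ -, = }

From A -> B' - G: B' nullable, take FIRST(B') ∪ {-} = { - }.
A -> = Q contributes {=}.
Union: FIRST(A) = { -, = }.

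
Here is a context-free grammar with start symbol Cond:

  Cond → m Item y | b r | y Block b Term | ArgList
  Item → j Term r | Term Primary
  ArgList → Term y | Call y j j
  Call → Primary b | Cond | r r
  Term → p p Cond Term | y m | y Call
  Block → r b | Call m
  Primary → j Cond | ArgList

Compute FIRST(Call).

From Call → Primary b: add FIRST(Primary) = { b, j, m, p, r, y }.
From Call → Cond: add FIRST(Cond) = { b, j, m, p, r, y }.
Call → r r contributes {r}.
Union: FIRST(Call) = { b, j, m, p, r, y }.

{ b, j, m, p, r, y }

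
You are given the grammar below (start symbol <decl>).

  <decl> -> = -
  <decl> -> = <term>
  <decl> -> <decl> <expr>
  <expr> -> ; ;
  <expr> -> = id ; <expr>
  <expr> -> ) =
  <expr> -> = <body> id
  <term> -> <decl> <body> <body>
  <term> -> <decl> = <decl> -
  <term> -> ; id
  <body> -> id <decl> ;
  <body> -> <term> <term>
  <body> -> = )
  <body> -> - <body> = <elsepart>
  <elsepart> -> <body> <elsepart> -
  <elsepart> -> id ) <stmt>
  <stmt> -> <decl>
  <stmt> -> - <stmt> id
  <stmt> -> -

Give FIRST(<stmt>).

{ -, = }

From <stmt> -> <decl>: add FIRST(<decl>) = { = }.
<stmt> -> - <stmt> id contributes {-}.
<stmt> -> - contributes {-}.
Union: FIRST(<stmt>) = { -, = }.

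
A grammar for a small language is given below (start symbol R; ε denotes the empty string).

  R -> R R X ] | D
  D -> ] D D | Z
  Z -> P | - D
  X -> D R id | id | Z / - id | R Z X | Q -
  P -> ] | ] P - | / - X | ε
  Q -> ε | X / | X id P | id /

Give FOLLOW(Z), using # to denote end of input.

In D -> Z: Z is at the end, add FOLLOW(D) = { #, -, /, ], id }.
In X -> Z / - id: add FIRST(/ - id) = { / }.
In X -> R Z X: add FIRST(X) = { -, /, ], id }.
Union: FOLLOW(Z) = { #, -, /, ], id }.

{ #, -, /, ], id }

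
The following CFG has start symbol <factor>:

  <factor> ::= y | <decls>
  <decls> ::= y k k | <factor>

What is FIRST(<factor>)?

{ y }

<factor> ::= y contributes {y}.
From <factor> ::= <decls>: add FIRST(<decls>) = { y }.
Union: FIRST(<factor>) = { y }.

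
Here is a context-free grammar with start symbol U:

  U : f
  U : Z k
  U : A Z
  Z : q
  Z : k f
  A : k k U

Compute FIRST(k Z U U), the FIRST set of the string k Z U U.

{ k }

k is a terminal; add {k} and stop.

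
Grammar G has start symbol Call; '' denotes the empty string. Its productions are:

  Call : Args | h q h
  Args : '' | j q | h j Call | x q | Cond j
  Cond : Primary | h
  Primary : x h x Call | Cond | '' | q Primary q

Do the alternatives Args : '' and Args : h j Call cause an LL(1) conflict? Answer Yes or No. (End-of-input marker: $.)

FIRST('') = { '' } and FIRST(h j Call) = { h }.
The first is nullable but FOLLOW(Args) = { $, j, q } is disjoint from FIRST of the second.

No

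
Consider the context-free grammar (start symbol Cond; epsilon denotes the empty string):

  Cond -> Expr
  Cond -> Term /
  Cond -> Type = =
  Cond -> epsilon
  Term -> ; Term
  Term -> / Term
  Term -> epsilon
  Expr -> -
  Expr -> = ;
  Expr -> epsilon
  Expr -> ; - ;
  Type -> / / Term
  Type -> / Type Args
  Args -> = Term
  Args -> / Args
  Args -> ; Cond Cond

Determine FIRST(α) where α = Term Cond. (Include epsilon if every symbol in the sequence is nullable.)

Add FIRST(Term)\{epsilon} = { /, ; }; Term is nullable, continue.
Add FIRST(Cond)\{epsilon} = { -, /, ;, = }; Cond is nullable, continue.
Every symbol is nullable, so include epsilon.

{ -, /, ;, =, epsilon }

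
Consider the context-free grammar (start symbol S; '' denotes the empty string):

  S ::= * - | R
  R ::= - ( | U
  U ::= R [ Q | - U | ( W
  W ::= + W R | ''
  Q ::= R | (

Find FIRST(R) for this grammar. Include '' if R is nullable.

{ (, - }

R ::= - ( contributes {-}.
From R ::= U: add FIRST(U) = { (, - }.
Union: FIRST(R) = { (, - }.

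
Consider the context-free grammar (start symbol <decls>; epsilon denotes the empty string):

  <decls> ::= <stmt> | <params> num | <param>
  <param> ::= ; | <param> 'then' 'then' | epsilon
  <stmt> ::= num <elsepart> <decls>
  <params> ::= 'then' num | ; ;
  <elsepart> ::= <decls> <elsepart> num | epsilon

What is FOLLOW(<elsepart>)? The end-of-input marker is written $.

{ $, 'then', ;, num }

In <stmt> ::= num <elsepart> <decls>: add FIRST(<decls>)\{epsilon} = { 'then', ;, num }.
  Since <decls> is nullable, also add FOLLOW(<stmt>) = { $, 'then', ;, num }.
In <elsepart> ::= <decls> <elsepart> num: add FIRST(num) = { num }.
Union: FOLLOW(<elsepart>) = { $, 'then', ;, num }.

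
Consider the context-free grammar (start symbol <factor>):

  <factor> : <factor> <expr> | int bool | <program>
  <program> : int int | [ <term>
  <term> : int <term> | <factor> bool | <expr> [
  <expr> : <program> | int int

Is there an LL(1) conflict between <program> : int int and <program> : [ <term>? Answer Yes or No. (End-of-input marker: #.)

FIRST(int int) = { int } and FIRST([ <term>) = { [ }.
The FIRST sets are disjoint and neither alternative is nullable — no conflict.

No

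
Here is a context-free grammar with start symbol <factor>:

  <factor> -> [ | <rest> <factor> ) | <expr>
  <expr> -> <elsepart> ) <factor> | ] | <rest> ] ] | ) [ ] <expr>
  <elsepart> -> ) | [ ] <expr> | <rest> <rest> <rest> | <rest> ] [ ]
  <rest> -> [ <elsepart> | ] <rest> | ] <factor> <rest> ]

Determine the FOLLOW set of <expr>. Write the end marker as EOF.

In <factor> -> <expr>: <expr> is at the end, add FOLLOW(<factor>) = { EOF, ), [, ] }.
In <expr> -> ) [ ] <expr>: <expr> is at the end, add FOLLOW(<expr>) = { EOF, ), [, ] }.
In <elsepart> -> [ ] <expr>: <expr> is at the end, add FOLLOW(<elsepart>) = { ), [, ] }.
Union: FOLLOW(<expr>) = { EOF, ), [, ] }.

{ EOF, ), [, ] }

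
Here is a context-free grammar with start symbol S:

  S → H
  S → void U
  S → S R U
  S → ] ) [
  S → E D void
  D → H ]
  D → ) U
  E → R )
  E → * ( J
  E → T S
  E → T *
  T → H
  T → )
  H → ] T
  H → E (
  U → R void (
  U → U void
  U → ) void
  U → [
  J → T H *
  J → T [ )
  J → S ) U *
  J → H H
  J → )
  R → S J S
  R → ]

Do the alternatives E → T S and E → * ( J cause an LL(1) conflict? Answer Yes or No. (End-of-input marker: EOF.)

FIRST(T S) = { ), *, ], void } and FIRST(* ( J) = { * }.
Both contain *, so the two alternatives are not disjoint — LL(1) conflict.

Yes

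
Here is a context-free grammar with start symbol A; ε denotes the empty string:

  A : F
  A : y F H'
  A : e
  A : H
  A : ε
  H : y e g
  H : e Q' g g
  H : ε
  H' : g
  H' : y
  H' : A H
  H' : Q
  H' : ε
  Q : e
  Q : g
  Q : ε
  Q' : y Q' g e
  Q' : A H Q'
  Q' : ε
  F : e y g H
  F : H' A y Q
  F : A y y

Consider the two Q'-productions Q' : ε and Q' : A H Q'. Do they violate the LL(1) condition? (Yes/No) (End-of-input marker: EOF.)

FIRST(ε) = { ε } and FIRST(A H Q') = { e, g, y, ε }.
Both alternatives are nullable, violating the LL(1) condition.

Yes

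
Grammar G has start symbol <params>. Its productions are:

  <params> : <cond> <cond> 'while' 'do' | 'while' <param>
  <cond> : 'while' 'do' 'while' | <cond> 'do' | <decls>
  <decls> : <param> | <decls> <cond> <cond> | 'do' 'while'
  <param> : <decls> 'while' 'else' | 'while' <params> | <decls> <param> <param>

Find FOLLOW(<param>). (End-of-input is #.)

{ #, 'do', 'while' }

In <params> : 'while' <param>: <param> is at the end, add FOLLOW(<params>) = { #, 'do', 'while' }.
In <decls> : <param>: <param> is at the end, add FOLLOW(<decls>) = { 'do', 'while' }.
In <param> : <decls> <param> <param>: add FIRST(<param>) = { 'do', 'while' }.
In <param> : <decls> <param> <param>: <param> is at the end, add FOLLOW(<param>) = { #, 'do', 'while' }.
Union: FOLLOW(<param>) = { #, 'do', 'while' }.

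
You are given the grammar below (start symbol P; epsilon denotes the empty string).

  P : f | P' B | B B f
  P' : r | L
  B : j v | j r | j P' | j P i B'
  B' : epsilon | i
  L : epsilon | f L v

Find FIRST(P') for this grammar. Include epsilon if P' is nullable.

P' : r contributes {r}.
From P' : L: add FIRST(L) = { f, epsilon } (including epsilon since L is nullable).
Union: FIRST(P') = { f, r, epsilon }.

{ f, r, epsilon }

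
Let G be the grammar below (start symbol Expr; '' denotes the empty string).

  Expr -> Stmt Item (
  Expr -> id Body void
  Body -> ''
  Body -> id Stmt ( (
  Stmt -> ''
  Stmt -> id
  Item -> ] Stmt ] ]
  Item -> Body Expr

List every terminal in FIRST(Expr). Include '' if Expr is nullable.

From Expr -> Stmt Item (: Stmt nullable, take FIRST(Stmt) ∪ FIRST(Item) = { ], id }.
Expr -> id Body void contributes {id}.
Union: FIRST(Expr) = { ], id }.

{ ], id }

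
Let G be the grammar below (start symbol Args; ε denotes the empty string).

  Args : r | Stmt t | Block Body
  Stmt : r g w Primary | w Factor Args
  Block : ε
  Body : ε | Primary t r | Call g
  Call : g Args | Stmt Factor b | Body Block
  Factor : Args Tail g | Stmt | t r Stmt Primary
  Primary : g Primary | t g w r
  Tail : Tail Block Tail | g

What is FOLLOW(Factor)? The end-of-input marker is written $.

In Stmt : w Factor Args: add FIRST(Args)\{ε} = { g, r, t, w }.
  Since Args is nullable, also add FOLLOW(Stmt) = { b, g, r, t, w }.
In Call : Stmt Factor b: add FIRST(b) = { b }.
Union: FOLLOW(Factor) = { b, g, r, t, w }.

{ b, g, r, t, w }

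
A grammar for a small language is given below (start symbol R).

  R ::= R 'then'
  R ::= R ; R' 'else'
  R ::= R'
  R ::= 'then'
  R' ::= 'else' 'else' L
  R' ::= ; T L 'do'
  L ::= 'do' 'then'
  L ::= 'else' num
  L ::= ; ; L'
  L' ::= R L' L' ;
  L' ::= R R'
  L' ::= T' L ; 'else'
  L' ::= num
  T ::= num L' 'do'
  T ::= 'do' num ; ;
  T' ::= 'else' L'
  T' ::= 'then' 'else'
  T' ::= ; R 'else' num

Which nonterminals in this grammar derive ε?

{ } (none)

No nonterminal has an empty production or an RHS whose symbols are all nullable.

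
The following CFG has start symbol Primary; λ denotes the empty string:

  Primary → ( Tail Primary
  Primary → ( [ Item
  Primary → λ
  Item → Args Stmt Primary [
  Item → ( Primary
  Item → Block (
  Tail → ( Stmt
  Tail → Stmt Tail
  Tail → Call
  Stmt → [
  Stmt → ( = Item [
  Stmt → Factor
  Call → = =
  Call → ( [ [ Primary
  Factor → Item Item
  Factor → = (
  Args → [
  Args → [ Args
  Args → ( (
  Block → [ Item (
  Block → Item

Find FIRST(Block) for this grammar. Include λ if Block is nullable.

Block → [ Item ( contributes {[}.
From Block → Item: add FIRST(Item) = { (, [ }.
Union: FIRST(Block) = { (, [ }.

{ (, [ }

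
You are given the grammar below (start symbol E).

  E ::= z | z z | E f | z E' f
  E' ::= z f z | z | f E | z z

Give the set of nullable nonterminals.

{ } (none)

No nonterminal has an empty production or an RHS whose symbols are all nullable.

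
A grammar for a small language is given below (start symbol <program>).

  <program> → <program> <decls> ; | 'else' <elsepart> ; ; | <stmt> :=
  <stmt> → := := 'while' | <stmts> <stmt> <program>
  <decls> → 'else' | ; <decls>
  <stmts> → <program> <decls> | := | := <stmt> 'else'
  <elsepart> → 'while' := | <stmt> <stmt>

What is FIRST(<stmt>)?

{ 'else', := }

<stmt> → := := 'while' contributes {:=}.
From <stmt> → <stmts> <stmt> <program>: add FIRST(<stmts>) = { 'else', := }.
Union: FIRST(<stmt>) = { 'else', := }.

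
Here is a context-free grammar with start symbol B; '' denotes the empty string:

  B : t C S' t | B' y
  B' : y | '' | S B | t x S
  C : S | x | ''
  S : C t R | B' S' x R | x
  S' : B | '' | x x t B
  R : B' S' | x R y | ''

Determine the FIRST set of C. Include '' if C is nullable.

From C : S: add FIRST(S) = { t, x, y }.
C : x contributes {x}.
C : '' contributes ''.
Union: FIRST(C) = { t, x, y, '' }.

{ t, x, y, '' }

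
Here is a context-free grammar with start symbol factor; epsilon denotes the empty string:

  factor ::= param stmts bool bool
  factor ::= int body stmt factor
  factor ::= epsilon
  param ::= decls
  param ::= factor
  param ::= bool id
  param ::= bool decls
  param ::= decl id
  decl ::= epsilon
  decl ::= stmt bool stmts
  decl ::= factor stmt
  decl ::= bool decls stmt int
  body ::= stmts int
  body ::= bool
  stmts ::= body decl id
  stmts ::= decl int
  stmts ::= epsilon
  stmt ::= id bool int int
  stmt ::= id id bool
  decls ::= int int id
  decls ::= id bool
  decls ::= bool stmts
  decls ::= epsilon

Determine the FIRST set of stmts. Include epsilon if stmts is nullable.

{ bool, id, int, epsilon }

From stmts ::= body decl id: add FIRST(body) = { bool, id, int }.
From stmts ::= decl int: decl nullable, take FIRST(decl) ∪ {int} = { bool, id, int }.
stmts ::= epsilon contributes epsilon.
Union: FIRST(stmts) = { bool, id, int, epsilon }.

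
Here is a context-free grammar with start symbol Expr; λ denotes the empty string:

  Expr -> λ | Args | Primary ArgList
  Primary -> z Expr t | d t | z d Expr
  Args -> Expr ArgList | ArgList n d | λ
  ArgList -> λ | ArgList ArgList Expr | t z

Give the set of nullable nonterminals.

{ ArgList, Args, Expr }

Directly nullable (have an λ-production): Expr, Args, ArgList.
No other nonterminal has a production whose RHS symbols are all nullable.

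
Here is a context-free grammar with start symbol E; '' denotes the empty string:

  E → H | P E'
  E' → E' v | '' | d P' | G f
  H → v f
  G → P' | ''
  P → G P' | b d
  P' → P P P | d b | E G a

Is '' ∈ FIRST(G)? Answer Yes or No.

G has an ''-production, so G ⇒ ''.

Yes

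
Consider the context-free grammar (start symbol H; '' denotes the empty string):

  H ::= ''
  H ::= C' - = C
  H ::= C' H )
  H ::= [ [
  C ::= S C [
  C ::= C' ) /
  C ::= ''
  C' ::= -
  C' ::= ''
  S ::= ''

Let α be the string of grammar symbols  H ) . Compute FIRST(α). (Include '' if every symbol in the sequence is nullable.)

{ ), -, [ }

Add FIRST(H)\{''} = { ), -, [ }; H is nullable, continue.
) is a terminal; add {)} and stop.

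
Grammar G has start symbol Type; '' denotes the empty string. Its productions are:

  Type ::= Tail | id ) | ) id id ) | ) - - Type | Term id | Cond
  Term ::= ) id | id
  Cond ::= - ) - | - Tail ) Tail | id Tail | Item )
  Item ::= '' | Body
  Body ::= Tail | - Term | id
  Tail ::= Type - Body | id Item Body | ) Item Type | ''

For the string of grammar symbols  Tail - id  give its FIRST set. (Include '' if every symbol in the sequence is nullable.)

Add FIRST(Tail)\{''} = { ), -, id }; Tail is nullable, continue.
- is a terminal; add {-} and stop.

{ ), -, id }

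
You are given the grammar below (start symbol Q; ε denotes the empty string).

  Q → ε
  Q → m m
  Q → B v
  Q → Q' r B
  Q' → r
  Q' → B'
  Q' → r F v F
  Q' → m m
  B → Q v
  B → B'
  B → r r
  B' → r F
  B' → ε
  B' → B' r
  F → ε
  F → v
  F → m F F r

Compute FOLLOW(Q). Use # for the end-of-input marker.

{ #, v }

Q is the start symbol, so # ∈ FOLLOW(Q).
In B → Q v: add FIRST(v) = { v }.
Union: FOLLOW(Q) = { #, v }.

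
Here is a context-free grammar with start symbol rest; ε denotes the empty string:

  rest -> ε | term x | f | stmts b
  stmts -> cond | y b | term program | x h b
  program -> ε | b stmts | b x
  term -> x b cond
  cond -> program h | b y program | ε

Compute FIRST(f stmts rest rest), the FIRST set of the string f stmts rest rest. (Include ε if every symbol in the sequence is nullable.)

{ f }

f is a terminal; add {f} and stop.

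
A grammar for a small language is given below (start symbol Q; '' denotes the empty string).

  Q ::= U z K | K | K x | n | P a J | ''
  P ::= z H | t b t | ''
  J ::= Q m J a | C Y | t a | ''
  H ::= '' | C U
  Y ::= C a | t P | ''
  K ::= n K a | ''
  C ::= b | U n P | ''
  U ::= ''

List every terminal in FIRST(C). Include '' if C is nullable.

{ b, n, '' }

C ::= b contributes {b}.
From C ::= U n P: U nullable, take FIRST(U) ∪ {n} = { n }.
C ::= '' contributes ''.
Union: FIRST(C) = { b, n, '' }.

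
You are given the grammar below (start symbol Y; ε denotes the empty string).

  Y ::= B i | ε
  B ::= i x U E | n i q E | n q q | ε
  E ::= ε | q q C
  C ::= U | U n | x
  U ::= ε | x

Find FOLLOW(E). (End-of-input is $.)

{ i }

In B ::= i x U E: E is at the end, add FOLLOW(B) = { i }.
In B ::= n i q E: E is at the end, add FOLLOW(B) = { i }.
Union: FOLLOW(E) = { i }.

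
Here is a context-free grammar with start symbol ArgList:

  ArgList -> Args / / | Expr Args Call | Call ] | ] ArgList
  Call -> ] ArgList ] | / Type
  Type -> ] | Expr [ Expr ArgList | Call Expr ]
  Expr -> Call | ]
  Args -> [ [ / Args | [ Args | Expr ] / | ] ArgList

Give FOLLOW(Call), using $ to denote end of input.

{ $, /, [, ] }

In ArgList -> Expr Args Call: Call is at the end, add FOLLOW(ArgList) = { $, /, [, ] }.
In ArgList -> Call ]: add FIRST(]) = { ] }.
In Type -> Call Expr ]: add FIRST(Expr ]) = { /, ] }.
In Expr -> Call: Call is at the end, add FOLLOW(Expr) = { /, [, ] }.
Union: FOLLOW(Call) = { $, /, [, ] }.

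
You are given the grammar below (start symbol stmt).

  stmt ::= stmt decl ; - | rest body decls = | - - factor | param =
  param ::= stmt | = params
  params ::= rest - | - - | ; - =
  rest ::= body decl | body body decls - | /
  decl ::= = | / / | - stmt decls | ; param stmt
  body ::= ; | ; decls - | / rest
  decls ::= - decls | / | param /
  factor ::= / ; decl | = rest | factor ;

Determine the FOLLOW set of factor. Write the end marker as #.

{ #, -, /, ;, = }

In stmt ::= - - factor: factor is at the end, add FOLLOW(stmt) = { #, -, /, ;, = }.
In factor ::= factor ;: add FIRST(;) = { ; }.
Union: FOLLOW(factor) = { #, -, /, ;, = }.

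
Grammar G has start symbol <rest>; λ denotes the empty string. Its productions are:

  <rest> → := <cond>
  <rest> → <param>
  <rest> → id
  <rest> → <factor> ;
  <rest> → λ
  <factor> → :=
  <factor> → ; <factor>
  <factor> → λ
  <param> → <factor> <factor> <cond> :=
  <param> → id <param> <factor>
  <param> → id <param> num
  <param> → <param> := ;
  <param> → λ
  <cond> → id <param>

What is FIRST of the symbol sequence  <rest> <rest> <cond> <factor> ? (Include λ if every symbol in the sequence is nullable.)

Add FIRST(<rest>)\{λ} = { :=, ;, id }; <rest> is nullable, continue.
Add FIRST(<rest>)\{λ} = { :=, ;, id }; <rest> is nullable, continue.
Add FIRST(<cond>) = { id }; <cond> is not nullable, stop.

{ :=, ;, id }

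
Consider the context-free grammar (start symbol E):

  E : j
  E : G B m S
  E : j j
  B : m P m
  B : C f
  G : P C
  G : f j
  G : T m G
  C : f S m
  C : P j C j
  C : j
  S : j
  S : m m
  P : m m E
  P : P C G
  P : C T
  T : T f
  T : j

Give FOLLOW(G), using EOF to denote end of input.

In E : G B m S: add FIRST(B m S) = { f, j, m }.
In G : T m G: G is at the end, add FOLLOW(G) = { f, j, m }.
In P : P C G: G is at the end, add FOLLOW(P) = { f, j, m }.
Union: FOLLOW(G) = { f, j, m }.

{ f, j, m }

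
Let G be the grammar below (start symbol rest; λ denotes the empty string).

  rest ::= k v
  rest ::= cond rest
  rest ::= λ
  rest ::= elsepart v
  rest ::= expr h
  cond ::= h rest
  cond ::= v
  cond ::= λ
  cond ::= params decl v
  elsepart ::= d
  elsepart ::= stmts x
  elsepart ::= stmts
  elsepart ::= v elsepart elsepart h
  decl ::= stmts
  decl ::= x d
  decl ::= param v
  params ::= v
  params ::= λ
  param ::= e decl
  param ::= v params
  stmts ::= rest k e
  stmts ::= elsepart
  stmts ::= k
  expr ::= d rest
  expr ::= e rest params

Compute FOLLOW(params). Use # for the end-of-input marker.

In cond ::= params decl v: add FIRST(decl v) = { d, e, h, k, v, x }.
In param ::= v params: params is at the end, add FOLLOW(param) = { v }.
In expr ::= e rest params: params is at the end, add FOLLOW(expr) = { h }.
Union: FOLLOW(params) = { d, e, h, k, v, x }.

{ d, e, h, k, v, x }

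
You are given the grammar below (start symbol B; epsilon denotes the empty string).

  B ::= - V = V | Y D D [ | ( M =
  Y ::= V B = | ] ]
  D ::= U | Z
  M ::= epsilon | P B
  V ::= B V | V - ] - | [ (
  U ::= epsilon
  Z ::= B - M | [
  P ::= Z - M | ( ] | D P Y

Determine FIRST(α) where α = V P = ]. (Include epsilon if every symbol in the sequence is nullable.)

{ (, -, [, ] }

Add FIRST(V) = { (, -, [, ] }; V is not nullable, stop.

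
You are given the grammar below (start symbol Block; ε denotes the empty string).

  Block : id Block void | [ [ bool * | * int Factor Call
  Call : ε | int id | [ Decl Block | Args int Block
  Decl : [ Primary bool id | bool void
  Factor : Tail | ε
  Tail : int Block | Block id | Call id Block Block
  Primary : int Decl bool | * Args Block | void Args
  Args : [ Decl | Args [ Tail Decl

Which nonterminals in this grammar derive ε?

{ Call, Factor }

Directly nullable (have an ε-production): Call, Factor.
No other nonterminal has a production whose RHS symbols are all nullable.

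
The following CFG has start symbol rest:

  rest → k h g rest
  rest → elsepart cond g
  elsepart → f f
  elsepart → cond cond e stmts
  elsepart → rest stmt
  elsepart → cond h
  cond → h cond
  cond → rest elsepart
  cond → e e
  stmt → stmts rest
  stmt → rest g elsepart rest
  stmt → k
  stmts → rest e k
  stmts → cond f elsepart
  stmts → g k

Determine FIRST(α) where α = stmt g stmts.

{ e, f, g, h, k }

Add FIRST(stmt) = { e, f, g, h, k }; stmt is not nullable, stop.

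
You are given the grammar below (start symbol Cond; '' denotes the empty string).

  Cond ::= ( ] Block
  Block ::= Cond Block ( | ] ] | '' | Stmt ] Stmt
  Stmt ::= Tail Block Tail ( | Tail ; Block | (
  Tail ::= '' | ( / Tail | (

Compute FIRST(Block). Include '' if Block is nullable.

{ (, ;, ], '' }

From Block ::= Cond Block (: add FIRST(Cond) = { ( }.
Block ::= ] ] contributes {]}.
Block ::= '' contributes ''.
From Block ::= Stmt ] Stmt: add FIRST(Stmt) = { (, ;, ] }.
Union: FIRST(Block) = { (, ;, ], '' }.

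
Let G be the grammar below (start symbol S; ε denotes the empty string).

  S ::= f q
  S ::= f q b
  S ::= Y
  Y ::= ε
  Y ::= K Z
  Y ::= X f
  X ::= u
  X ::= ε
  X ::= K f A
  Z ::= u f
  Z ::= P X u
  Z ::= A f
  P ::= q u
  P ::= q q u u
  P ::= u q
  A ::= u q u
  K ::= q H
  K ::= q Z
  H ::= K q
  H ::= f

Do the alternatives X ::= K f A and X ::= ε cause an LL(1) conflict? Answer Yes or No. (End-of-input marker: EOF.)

FIRST(K f A) = { q } and FIRST(ε) = { ε }.
The second is nullable but FOLLOW(X) = { f, u } is disjoint from FIRST of the first.

No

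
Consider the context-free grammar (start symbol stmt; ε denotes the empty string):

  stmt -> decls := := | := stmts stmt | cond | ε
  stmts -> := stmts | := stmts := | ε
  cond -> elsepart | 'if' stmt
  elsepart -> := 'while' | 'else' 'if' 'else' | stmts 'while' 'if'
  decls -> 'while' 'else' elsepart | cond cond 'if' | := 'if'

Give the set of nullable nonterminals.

Directly nullable (have an ε-production): stmt, stmts.
No other nonterminal has a production whose RHS symbols are all nullable.

{ stmt, stmts }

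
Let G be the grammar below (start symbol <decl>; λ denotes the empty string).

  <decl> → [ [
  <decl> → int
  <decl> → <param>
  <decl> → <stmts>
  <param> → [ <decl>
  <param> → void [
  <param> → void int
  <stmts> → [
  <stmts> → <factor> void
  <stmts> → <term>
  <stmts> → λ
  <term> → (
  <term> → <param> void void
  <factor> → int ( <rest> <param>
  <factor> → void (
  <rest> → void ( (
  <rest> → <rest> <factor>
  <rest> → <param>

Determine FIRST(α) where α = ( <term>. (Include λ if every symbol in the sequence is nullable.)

{ ( }

( is a terminal; add {(} and stop.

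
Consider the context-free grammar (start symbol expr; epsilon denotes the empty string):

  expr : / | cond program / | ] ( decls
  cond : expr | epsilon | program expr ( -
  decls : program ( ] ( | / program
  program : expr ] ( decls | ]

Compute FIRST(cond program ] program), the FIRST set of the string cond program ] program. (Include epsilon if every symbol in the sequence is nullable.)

Add FIRST(cond)\{epsilon} = { /, ] }; cond is nullable, continue.
Add FIRST(program) = { /, ] }; program is not nullable, stop.

{ /, ] }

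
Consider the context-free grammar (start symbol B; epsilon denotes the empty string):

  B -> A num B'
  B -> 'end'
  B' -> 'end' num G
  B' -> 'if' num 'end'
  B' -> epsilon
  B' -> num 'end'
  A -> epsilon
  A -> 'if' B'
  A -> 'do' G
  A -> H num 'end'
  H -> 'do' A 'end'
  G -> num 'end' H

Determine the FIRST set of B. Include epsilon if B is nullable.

{ 'do', 'end', 'if', num }

From B -> A num B': A nullable, take FIRST(A) ∪ {num} = { 'do', 'if', num }.
B -> 'end' contributes {'end'}.
Union: FIRST(B) = { 'do', 'end', 'if', num }.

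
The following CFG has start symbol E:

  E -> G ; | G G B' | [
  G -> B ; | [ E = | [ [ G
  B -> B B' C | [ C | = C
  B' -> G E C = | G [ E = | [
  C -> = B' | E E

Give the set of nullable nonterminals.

{ } (none)

No nonterminal has an empty production or an RHS whose symbols are all nullable.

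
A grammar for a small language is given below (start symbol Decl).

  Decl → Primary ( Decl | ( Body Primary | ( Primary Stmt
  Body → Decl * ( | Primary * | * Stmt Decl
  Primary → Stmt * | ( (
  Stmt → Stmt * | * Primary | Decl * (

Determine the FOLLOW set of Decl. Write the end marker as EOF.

{ EOF, (, * }

Decl is the start symbol, so EOF ∈ FOLLOW(Decl).
In Decl → Primary ( Decl: Decl is at the end, add FOLLOW(Decl) = { EOF, (, * }.
In Body → Decl * (: add FIRST(* () = { * }.
In Body → * Stmt Decl: Decl is at the end, add FOLLOW(Body) = { (, * }.
In Stmt → Decl * (: add FIRST(* () = { * }.
Union: FOLLOW(Decl) = { EOF, (, * }.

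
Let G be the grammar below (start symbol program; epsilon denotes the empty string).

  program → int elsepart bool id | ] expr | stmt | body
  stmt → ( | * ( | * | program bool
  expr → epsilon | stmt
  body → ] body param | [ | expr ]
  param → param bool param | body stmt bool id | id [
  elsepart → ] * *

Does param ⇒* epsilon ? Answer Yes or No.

No

Nullable nonterminals: expr.
No production of param has an RHS whose symbols are all nullable, so param is not nullable.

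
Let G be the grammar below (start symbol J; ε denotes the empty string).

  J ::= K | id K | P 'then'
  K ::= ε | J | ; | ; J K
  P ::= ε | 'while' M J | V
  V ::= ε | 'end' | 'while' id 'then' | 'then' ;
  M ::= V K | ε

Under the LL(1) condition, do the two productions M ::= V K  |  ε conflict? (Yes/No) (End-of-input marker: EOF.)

FIRST(V K) = { 'end', 'then', 'while', ;, id, ε } and FIRST(ε) = { ε }.
Both alternatives are nullable, violating the LL(1) condition.

Yes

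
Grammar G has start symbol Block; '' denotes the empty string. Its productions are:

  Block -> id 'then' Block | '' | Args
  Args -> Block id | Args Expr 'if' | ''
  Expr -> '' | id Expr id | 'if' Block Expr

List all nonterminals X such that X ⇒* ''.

{ Args, Block, Expr }

Directly nullable (have an ''-production): Block, Args, Expr.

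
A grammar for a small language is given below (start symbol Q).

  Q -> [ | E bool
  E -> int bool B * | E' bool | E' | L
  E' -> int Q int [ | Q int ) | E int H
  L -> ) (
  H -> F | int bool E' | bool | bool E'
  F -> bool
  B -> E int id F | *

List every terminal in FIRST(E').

{ ), [, int }

E' -> int Q int [ contributes {int}.
From E' -> Q int ): add FIRST(Q) = { ), [, int }.
From E' -> E int H: add FIRST(E) = { ), [, int }.
Union: FIRST(E') = { ), [, int }.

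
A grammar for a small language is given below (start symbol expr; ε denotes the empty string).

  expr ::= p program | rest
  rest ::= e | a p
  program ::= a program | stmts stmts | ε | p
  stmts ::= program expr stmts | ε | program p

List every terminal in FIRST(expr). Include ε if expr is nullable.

expr ::= p program contributes {p}.
From expr ::= rest: add FIRST(rest) = { a, e }.
Union: FIRST(expr) = { a, e, p }.

{ a, e, p }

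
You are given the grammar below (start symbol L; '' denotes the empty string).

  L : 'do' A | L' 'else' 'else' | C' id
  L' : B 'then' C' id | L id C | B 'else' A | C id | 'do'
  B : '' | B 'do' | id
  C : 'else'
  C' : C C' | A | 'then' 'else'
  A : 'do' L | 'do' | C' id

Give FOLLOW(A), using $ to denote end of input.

In L : 'do' A: A is at the end, add FOLLOW(L) = { $, 'else', id }.
In L' : B 'else' A: A is at the end, add FOLLOW(L') = { 'else' }.
In C' : A: A is at the end, add FOLLOW(C') = { id }.
Union: FOLLOW(A) = { $, 'else', id }.

{ $, 'else', id }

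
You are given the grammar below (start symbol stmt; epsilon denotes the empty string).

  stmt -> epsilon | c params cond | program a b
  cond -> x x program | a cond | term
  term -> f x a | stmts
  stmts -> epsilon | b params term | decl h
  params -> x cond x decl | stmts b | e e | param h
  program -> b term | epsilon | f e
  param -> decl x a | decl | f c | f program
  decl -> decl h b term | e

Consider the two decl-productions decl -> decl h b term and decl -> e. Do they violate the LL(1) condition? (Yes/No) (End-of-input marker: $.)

FIRST(decl h b term) = { e } and FIRST(e) = { e }.
Both contain e, so the two alternatives are not disjoint — LL(1) conflict.

Yes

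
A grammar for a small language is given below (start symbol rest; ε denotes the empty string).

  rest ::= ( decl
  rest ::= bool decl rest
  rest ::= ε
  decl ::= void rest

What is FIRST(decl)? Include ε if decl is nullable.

decl ::= void rest contributes {void}.
Union: FIRST(decl) = { void }.

{ void }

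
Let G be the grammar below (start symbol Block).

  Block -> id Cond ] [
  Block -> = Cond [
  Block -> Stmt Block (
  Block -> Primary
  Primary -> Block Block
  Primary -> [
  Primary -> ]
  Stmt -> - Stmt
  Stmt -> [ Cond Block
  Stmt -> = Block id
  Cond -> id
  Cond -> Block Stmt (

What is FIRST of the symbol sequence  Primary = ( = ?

Add FIRST(Primary) = { -, =, [, ], id }; Primary is not nullable, stop.

{ -, =, [, ], id }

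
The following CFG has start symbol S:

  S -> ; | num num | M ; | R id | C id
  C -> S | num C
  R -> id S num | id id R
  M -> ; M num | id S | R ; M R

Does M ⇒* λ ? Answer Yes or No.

No nonterminal in this grammar is nullable.
No production of M has an RHS whose symbols are all nullable, so M is not nullable.

No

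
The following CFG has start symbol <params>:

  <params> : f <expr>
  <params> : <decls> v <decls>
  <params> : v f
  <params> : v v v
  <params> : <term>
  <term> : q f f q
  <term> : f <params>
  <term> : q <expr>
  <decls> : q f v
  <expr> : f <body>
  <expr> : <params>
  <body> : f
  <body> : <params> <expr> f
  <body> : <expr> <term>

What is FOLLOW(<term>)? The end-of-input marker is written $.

In <params> : <term>: <term> is at the end, add FOLLOW(<params>) = { $, f, q, v }.
In <body> : <expr> <term>: <term> is at the end, add FOLLOW(<body>) = { $, f, q, v }.
Union: FOLLOW(<term>) = { $, f, q, v }.

{ $, f, q, v }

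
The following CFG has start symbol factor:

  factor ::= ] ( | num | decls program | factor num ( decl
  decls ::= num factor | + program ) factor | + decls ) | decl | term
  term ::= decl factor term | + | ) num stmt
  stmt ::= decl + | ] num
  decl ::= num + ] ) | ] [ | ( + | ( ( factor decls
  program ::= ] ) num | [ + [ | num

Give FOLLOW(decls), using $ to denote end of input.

{ $, (, ), +, [, ], num }

In factor ::= decls program: add FIRST(program) = { [, ], num }.
In decls ::= + decls ): add FIRST()) = { ) }.
In decl ::= ( ( factor decls: decls is at the end, add FOLLOW(decl) = { $, (, ), +, [, ], num }.
Union: FOLLOW(decls) = { $, (, ), +, [, ], num }.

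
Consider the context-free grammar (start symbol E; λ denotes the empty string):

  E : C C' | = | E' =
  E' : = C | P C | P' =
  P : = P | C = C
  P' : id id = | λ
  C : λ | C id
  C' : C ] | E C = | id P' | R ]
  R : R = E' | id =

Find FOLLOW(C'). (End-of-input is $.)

{ $, =, id }

In E : C C': C' is at the end, add FOLLOW(E) = { $, =, id }.
Union: FOLLOW(C') = { $, =, id }.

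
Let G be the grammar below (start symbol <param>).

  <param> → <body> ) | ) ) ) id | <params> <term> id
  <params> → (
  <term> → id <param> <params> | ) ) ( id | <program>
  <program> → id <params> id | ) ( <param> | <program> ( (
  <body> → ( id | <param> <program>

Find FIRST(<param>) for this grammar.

{ (, ) }

From <param> → <body> ): add FIRST(<body>) = { (, ) }.
<param> → ) ) ) id contributes {)}.
From <param> → <params> <term> id: add FIRST(<params>) = { ( }.
Union: FIRST(<param>) = { (, ) }.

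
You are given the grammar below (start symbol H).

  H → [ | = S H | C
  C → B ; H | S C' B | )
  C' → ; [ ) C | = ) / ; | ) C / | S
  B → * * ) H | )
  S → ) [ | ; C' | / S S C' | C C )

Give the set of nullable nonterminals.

{ } (none)

No nonterminal has an empty production or an RHS whose symbols are all nullable.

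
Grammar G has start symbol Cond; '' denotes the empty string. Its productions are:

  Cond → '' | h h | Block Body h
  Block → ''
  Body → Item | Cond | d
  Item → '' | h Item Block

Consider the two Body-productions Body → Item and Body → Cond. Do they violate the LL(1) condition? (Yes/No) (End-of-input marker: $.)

Yes

FIRST(Item) = { h, '' } and FIRST(Cond) = { d, h, '' }.
Both contain h, so the two alternatives are not disjoint — LL(1) conflict.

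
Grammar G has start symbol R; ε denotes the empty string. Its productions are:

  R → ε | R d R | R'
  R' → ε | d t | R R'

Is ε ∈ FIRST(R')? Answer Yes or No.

R' has an ε-production, so R' ⇒ ε.

Yes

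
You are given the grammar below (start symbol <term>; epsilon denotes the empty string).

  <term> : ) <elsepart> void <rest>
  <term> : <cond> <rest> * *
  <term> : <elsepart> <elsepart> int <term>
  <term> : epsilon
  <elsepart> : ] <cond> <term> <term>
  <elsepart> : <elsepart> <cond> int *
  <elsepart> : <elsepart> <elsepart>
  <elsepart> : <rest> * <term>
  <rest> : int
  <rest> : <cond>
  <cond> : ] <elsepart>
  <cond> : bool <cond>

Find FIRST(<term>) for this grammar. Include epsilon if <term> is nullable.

<term> : ) <elsepart> void <rest> contributes {)}.
From <term> : <cond> <rest> * *: add FIRST(<cond>) = { ], bool }.
From <term> : <elsepart> <elsepart> int <term>: add FIRST(<elsepart>) = { ], bool, int }.
<term> : epsilon contributes epsilon.
Union: FIRST(<term>) = { ), ], bool, int, epsilon }.

{ ), ], bool, int, epsilon }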